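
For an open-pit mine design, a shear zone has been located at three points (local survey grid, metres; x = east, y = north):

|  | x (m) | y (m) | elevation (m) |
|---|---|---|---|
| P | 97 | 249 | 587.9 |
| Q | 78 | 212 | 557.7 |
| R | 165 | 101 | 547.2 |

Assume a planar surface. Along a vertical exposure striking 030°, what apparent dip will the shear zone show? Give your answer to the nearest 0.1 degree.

Let the plane be z = a·x + b·y + c.
Q−P: −19a − 37b = −30.2;  R−P: 68a − 148b = −40.7.
Solving gives a = 0.55625, b = 0.53057.
Unit vector along 030° is (sin 30°, cos 30°) = (0.5000, 0.8660).
Slope in that direction = a·(0.5000) + b·(0.8660) = 0.73762.
Apparent dip = arctan|0.73762| = 36.4° (true dip is 37.6°, so apparent ≤ true as expected).

36.4°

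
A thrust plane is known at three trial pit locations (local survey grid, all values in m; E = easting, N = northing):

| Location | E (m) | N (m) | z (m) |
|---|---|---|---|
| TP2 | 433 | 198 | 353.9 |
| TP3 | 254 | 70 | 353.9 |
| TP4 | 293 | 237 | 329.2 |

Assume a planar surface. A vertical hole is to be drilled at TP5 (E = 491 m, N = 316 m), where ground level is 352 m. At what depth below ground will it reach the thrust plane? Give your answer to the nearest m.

12 m

Let the plane be z = a·E + b·N + c.
TP3−TP2: −179a − 128b = 0;  TP4−TP2: −140a + 39b = −24.7.
Solving gives a = 0.12697, b = −0.17756.
Then c = 353.9 − a·433 − b·198 = 334.08.
At (491, 316): z_contact = 62.3 − 56.1 + 334.08 = 340.3 m.
Depth below ground = 352 − 340.3 = 12 m.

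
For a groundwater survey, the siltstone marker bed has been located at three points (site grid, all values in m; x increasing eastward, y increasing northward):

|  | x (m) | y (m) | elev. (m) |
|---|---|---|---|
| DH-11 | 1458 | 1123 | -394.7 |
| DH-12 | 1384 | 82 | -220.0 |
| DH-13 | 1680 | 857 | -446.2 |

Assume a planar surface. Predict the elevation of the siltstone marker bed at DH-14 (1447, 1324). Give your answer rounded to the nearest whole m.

-418 m

Two edge vectors: DH-11→DH-12 = (-74, -1041, 174.7), DH-11→DH-13 = (222, -266, -51.5).
Normal n = (DH-11→DH-12) × (DH-11→DH-13) = (100081.7, 34972.4, 250786).
So ∂z/∂x = −n_x/n_z = −0.39907 and ∂z/∂y = −n_y/n_z = −0.13945.
Intercept c from DH-11: -394.7 + 581.85 + 156.60 = 343.75.
At (1447, 1324): z = −577.5 − 184.6 + 343.75 = -418.3 m.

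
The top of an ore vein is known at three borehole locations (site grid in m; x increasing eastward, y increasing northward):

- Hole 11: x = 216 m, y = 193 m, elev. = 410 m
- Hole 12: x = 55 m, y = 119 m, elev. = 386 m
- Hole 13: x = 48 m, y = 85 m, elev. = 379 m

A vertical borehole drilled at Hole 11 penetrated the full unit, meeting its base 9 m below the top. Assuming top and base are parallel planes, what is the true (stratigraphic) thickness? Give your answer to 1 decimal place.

8.8 m

Two edge vectors: Hole 11→Hole 12 = (-161, -74, -24), Hole 11→Hole 13 = (-168, -108, -31).
Normal n = (Hole 11→Hole 12) × (Hole 11→Hole 13) = (-298, -959, 4956).
So ∂z/∂x = −n_x/n_z = 0.06013 and ∂z/∂y = −n_y/n_z = 0.19350.
|∇z| = √(a²+b²) = 0.20263, so dip δ = arctan(0.20263) = 11.45°.
True thickness = vertical thickness × cos δ = 9 × cos 11.45° = 8.8 m.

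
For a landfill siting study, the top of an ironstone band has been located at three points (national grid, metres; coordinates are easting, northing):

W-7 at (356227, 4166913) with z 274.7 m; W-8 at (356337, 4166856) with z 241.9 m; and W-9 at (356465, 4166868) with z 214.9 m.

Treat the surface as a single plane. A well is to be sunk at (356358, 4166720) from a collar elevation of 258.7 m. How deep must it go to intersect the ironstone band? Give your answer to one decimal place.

40.9 m

Let the plane be z = a·easting + b·northing + c.
W-8−W-7: 110a − 57b = −32.8;  W-9−W-7: 238a − 45b = −59.8.
Solving gives a = −0.224303621, b = 0.142571959.
Then c = 274.7 − a·356227 − b·4166913 = −513907.24.
At (356358, 4166720): z_contact = −79932.39 + 594057.43 − 513907.24 = 217.80 m.
Depth below ground = 258.7 − 217.80 = 40.9 m.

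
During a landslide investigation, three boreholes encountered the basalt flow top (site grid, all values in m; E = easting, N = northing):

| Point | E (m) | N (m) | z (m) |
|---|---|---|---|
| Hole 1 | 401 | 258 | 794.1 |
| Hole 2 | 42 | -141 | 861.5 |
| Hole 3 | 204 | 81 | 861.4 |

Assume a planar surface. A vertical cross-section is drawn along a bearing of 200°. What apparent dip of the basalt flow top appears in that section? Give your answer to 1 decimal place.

18.8°

Let the plane be z = a·E + b·N + c.
Hole 2−Hole 1: −359a − 399b = 67.4;  Hole 3−Hole 1: −197a − 177b = 67.3.
Solving gives a = −0.99090, b = 0.72264.
Unit vector along 200° is (sin 200°, cos 200°) = (-0.3420, -0.9397).
Slope in that direction = a·(-0.3420) + b·(-0.9397) = −0.34015.
Apparent dip = arctan|0.34015| = 18.8° (true dip is 50.8°, so apparent ≤ true as expected).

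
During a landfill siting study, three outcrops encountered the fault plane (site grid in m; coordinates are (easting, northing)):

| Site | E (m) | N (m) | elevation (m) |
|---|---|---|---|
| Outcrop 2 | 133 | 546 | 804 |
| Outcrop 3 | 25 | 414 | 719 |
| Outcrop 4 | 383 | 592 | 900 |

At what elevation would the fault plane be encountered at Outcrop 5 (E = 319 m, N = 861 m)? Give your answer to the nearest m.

Let the plane be z = a·E + b·N + c.
Outcrop 3−Outcrop 2: −108a − 132b = −85;  Outcrop 4−Outcrop 2: 250a + 46b = 96.
Solving gives a = 0.31257, b = 0.38820.
Then c = 804 − a·133 − b·546 = 550.47.
At (319, 861): z = 99.7 + 334.2 + 550.47 = 984.4 m.

984 m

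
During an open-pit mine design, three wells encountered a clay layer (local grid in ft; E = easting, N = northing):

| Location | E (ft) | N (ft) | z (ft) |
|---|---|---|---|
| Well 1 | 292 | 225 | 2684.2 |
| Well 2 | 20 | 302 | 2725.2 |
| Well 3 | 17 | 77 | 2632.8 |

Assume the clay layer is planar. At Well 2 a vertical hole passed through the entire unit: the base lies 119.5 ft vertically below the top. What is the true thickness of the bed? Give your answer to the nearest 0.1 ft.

Let the plane be z = a·E + b·N + c.
Well 2−Well 1: −272a + 77b = 41;  Well 3−Well 1: −275a − 148b = −51.4.
Solving gives a = −0.03435, b = 0.41112.
|∇z| = √(a²+b²) = 0.41256, so dip δ = arctan(0.41256) = 22.42°.
True thickness = vertical thickness × cos δ = 119.5 × cos 22.42° = 110.5 ft.

110.5 ft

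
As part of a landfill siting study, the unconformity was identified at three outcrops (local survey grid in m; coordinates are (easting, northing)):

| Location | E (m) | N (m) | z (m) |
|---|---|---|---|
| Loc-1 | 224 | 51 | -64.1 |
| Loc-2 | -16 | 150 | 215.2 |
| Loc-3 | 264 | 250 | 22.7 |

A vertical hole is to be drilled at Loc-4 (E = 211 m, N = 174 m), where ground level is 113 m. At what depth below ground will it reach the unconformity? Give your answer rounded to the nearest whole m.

89 m

Let the plane be z = a·E + b·N + c.
Loc-2−Loc-1: −240a + 99b = 279.3;  Loc-3−Loc-1: 40a + 199b = 86.8.
Solving gives a = −0.90850, b = 0.61879.
Then c = -64.1 − a·224 − b·51 = 107.85.
At (211, 174): z_contact = −191.7 + 107.7 + 107.85 = 23.8 m.
Depth below ground = 113 − 23.8 = 89 m.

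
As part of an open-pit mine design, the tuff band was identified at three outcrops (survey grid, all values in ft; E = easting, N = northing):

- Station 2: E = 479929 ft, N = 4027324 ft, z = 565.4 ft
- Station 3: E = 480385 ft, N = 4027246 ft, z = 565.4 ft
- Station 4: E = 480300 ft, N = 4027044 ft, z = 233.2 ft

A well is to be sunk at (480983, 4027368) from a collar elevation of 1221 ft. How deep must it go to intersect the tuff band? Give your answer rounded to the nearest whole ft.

Two edge vectors: Station 2→Station 3 = (456, -78, 0), Station 2→Station 4 = (371, -280, -332.2).
Normal n = (Station 2→Station 3) × (Station 2→Station 4) = (25911.6, 151483.2, -98742).
So ∂z/∂E = −n_x/n_z = 0.26241721 and ∂z/∂N = −n_y/n_z = 1.53413137.
Intercept c from Station 2: 565.4 − 125941.63 − 6178444.10 = −6303820.32.
At (480983, 4027368): z_contact = 126218.2 + 6178511.6 − 6303820.32 = 909.5 ft.
Depth below ground = 1221 − 909.5 = 312 ft.

312 ft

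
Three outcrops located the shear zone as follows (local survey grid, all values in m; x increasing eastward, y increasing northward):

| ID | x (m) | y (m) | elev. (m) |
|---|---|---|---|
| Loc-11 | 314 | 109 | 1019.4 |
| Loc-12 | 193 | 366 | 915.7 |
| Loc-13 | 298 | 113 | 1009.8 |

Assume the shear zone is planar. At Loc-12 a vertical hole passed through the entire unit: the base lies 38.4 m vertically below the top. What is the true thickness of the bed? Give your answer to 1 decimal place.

Let the plane be z = a·x + b·y + c.
Loc-12−Loc-11: −121a + 257b = −103.7;  Loc-13−Loc-11: −16a + 4b = −9.6.
Solving gives a = 0.56571, b = −0.13716.
|∇z| = √(a²+b²) = 0.58210, so dip δ = arctan(0.58210) = 30.20°.
True thickness = vertical thickness × cos δ = 38.4 × cos 30.20° = 33.2 m.

33.2 m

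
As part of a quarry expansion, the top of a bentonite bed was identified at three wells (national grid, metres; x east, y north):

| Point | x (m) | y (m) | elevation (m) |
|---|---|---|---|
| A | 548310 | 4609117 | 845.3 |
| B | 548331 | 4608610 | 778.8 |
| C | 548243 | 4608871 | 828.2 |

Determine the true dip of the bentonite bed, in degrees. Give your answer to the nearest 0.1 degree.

Let the plane be z = a·x + b·y + c.
B−A: 21a − 507b = −66.5;  C−A: −67a − 246b = −17.1.
Solving gives a = −0.19648, b = 0.12303.
Gradient magnitude |∇z| = √(a² + b²) = √(0.03860 + 0.01514) = 0.23182.
True dip = arctan(0.23182) = 13.1°, dipping toward ESE (azimuth ≈ 122°).

13.1°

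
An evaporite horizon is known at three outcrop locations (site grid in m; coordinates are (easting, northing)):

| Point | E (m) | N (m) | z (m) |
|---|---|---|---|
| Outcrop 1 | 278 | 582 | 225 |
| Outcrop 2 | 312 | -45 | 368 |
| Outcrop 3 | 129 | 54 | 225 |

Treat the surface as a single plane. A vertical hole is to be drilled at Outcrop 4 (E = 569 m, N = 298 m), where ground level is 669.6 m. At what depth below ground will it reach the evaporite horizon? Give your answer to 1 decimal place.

Two edge vectors: Outcrop 1→Outcrop 2 = (34, -627, 143), Outcrop 1→Outcrop 3 = (-149, -528, 0).
Normal n = (Outcrop 1→Outcrop 2) × (Outcrop 1→Outcrop 3) = (75504, -21307, -111375).
So ∂z/∂E = −n_x/n_z = 0.67793 and ∂z/∂N = −n_y/n_z = −0.19131.
Intercept c from Outcrop 1: 225 − 188.46 + 111.34 = 147.88.
At (569, 298): z_contact = 385.74 − 57.01 + 147.88 = 476.61 m.
Depth below ground = 669.6 − 476.61 = 193.0 m.

193.0 m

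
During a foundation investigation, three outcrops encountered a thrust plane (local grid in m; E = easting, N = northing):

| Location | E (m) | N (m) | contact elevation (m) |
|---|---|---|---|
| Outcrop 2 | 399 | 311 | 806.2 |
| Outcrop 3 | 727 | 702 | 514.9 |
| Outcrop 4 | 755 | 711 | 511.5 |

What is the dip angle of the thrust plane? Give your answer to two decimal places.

41.84°

Let the plane be z = a·E + b·N + c.
Outcrop 3−Outcrop 2: 328a + 391b = −291.3;  Outcrop 4−Outcrop 2: 356a + 400b = −294.7.
Solving gives a = 0.16162, b = −0.88059.
Gradient magnitude |∇z| = √(a² + b²) = √(0.02612 + 0.77544) = 0.89530.
True dip = arctan(0.89530) = 41.84°, dipping toward N (azimuth ≈ 350°).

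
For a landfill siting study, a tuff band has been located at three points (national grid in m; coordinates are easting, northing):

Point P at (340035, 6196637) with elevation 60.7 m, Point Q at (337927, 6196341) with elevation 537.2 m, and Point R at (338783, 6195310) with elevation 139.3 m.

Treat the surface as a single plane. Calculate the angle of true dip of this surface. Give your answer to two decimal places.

Let the plane be z = a·easting + b·northing + c.
Point Q−Point P: −2108a − 296b = 476.5;  Point R−Point P: −1252a − 1327b = 78.6.
Solving gives a = −0.25098, b = 0.17756.
Gradient magnitude |∇z| = √(a² + b²) = √(0.06299 + 0.03153) = 0.30744.
True dip = arctan(0.30744) = 17.09°, dipping toward SE (azimuth ≈ 125°).

17.09°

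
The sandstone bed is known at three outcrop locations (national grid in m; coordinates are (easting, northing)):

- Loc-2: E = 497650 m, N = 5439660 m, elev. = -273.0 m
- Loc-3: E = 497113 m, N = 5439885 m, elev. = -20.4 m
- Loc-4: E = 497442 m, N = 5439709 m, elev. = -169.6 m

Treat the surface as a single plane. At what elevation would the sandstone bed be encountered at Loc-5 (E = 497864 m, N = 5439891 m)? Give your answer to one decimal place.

-420.4 m

Let the plane be z = a·E + b·N + c.
Loc-3−Loc-2: −537a + 225b = 252.6;  Loc-4−Loc-2: −208a + 49b = 103.4.
Solving gives a = −0.531439449, b = −0.145702153.
Then c = -273 − a·497650 − b·5439660 = 1056768.01.
At (497864, 5439891): z = −264584.6 − 792603.8 + 1056768.01 = -420.4 m.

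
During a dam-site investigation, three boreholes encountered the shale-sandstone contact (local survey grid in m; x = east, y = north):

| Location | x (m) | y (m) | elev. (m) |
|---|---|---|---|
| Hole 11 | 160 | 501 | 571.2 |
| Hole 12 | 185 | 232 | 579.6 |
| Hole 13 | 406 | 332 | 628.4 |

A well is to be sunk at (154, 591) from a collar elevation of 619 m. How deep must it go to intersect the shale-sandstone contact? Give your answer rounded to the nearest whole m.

50 m

Let the plane be z = a·x + b·y + c.
Hole 12−Hole 11: 25a − 269b = 8.4;  Hole 13−Hole 11: 246a − 169b = 57.2.
Solving gives a = 0.22546, b = −0.01027.
Then c = 571.2 − a·160 − b·501 = 540.27.
At (154, 591): z_contact = 34.7 − 6.1 + 540.27 = 568.9 m.
Depth below ground = 619 − 568.9 = 50 m.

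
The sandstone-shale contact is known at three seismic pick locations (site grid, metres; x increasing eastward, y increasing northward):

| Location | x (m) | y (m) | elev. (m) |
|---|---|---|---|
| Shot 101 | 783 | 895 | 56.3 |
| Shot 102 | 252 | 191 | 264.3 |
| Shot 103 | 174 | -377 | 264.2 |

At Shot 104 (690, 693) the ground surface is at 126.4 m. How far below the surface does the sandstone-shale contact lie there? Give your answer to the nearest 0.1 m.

Two edge vectors: Shot 101→Shot 102 = (-531, -704, 208), Shot 101→Shot 103 = (-609, -1272, 207.9).
Normal n = (Shot 101→Shot 102) × (Shot 101→Shot 103) = (118214.4, -16277.1, 246696).
So ∂z/∂x = −n_x/n_z = −0.47919 and ∂z/∂y = −n_y/n_z = 0.06598.
Intercept c from Shot 101: 56.3 + 375.21 − 59.05 = 372.45.
At (690, 693): z_contact = −330.64 + 45.72 + 372.45 = 87.54 m.
Depth below ground = 126.4 − 87.54 = 38.9 m.

38.9 m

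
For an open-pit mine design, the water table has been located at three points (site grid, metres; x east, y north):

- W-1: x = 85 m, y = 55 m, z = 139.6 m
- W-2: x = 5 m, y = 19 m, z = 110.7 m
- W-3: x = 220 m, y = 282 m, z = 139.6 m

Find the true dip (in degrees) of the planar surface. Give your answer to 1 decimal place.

29.9°

Let the plane be z = a·x + b·y + c.
W-2−W-1: −80a − 36b = −28.9;  W-3−W-1: 135a + 227b = 0.
Solving gives a = 0.49326, b = −0.29335.
Gradient magnitude |∇z| = √(a² + b²) = √(0.24330 + 0.08605) = 0.57389.
True dip = arctan(0.57389) = 29.9°, dipping toward WNW (azimuth ≈ 301°).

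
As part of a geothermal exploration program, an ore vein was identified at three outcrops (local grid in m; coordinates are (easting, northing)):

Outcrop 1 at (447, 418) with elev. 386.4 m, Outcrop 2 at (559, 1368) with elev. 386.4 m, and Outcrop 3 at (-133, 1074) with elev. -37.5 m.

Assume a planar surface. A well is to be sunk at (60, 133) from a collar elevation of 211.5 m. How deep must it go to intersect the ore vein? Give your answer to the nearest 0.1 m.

53.0 m

Let the plane be z = a·E + b·N + c.
Outcrop 2−Outcrop 1: 112a + 950b = 0;  Outcrop 3−Outcrop 1: −580a + 656b = −423.9.
Solving gives a = 0.644873, b = −0.076027.
Then c = 386.4 − a·447 − b·418 = 129.92.
At (60, 133): z_contact = 38.69 − 10.11 + 129.92 = 158.50 m.
Depth below ground = 211.5 − 158.50 = 53.0 m.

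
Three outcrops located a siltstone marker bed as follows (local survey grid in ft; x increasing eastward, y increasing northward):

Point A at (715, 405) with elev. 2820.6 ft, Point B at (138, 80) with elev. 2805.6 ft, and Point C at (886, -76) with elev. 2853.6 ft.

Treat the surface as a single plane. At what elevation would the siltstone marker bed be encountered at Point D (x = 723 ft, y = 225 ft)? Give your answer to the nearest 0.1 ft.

Let the plane be z = a·x + b·y + c.
Point B−Point A: −577a − 325b = −15;  Point C−Point A: 171a − 481b = 33.
Solving gives a = 0.05386, b = −0.04946.
Then c = 2820.6 − a·715 − b·405 = 2802.12.
At (723, 225): z = 38.9 − 11.1 + 2802.12 = 2829.9 ft.

2829.9 ft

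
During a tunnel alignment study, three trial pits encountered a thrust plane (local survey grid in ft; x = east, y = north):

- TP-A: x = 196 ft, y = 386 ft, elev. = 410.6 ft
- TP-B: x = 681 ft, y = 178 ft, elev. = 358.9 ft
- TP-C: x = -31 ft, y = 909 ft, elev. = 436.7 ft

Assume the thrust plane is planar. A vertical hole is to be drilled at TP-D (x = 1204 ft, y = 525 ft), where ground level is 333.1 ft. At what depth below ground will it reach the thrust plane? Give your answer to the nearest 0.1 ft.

Two edge vectors: TP-A→TP-B = (485, -208, -51.7), TP-A→TP-C = (-227, 523, 26.1).
Normal n = (TP-A→TP-B) × (TP-A→TP-C) = (21610.3, -922.6, 206439).
So ∂z/∂x = −n_x/n_z = −0.104681 and ∂z/∂y = −n_y/n_z = 0.004469.
Intercept c from TP-A: 410.6 + 20.52 − 1.73 = 429.39.
At (1204, 525): z_contact = −126.04 + 2.35 + 429.39 = 305.70 ft.
Depth below ground = 333.1 − 305.70 = 27.4 ft.

27.4 ft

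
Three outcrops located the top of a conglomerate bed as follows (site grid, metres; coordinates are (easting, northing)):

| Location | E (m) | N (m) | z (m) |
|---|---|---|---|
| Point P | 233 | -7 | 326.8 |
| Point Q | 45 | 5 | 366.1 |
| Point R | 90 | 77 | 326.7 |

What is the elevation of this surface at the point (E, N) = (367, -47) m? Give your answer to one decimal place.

Let the plane be z = a·E + b·N + c.
Point Q−Point P: −188a + 12b = 39.3;  Point R−Point P: −143a + 84b = −0.1.
Solving gives a = −0.23461, b = −0.40059.
Then c = 326.8 − a·233 − b·-7 = 378.66.
At (367, -47): z = −86.1 + 18.8 + 378.66 = 311.4 m.

311.4 m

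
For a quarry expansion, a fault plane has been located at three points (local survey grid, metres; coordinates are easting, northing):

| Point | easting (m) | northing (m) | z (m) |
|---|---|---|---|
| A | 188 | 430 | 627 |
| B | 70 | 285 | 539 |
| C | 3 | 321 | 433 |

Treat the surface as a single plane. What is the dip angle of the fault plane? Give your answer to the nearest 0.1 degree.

Two edge vectors: A→B = (-118, -145, -88), A→C = (-185, -109, -194).
Normal n = (A→B) × (A→C) = (18538, -6612, -13963).
So ∂z/∂easting = −n_x/n_z = 1.32765 and ∂z/∂northing = −n_y/n_z = −0.47354.
Gradient magnitude |∇z| = √(a² + b²) = √(1.76266 + 0.22424) = 1.40957.
True dip = arctan(1.40957) = 54.6°, dipping toward WNW (azimuth ≈ 290°).

54.6°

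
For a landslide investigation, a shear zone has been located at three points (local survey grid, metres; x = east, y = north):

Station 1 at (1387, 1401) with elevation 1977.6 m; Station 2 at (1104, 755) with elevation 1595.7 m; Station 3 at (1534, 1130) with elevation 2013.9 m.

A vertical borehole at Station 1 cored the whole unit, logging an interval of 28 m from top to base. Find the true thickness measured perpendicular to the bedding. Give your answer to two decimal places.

22.01 m

Two edge vectors: Station 1→Station 2 = (-283, -646, -381.9), Station 1→Station 3 = (147, -271, 36.3).
Normal n = (Station 1→Station 2) × (Station 1→Station 3) = (-126944.7, -45866.4, 171655).
So ∂z/∂x = −n_x/n_z = 0.73953 and ∂z/∂y = −n_y/n_z = 0.26720.
|∇z| = √(a²+b²) = 0.78632, so dip δ = arctan(0.78632) = 38.18°.
True thickness = vertical thickness × cos δ = 28 × cos 38.18° = 22.01 m.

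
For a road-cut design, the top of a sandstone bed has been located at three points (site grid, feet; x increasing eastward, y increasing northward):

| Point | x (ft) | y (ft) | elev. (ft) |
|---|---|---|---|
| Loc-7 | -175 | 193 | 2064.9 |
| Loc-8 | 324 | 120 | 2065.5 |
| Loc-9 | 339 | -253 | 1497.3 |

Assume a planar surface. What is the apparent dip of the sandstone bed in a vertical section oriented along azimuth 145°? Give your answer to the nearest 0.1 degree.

Two edge vectors: Loc-7→Loc-8 = (499, -73, 0.6), Loc-7→Loc-9 = (514, -446, -567.6).
Normal n = (Loc-7→Loc-8) × (Loc-7→Loc-9) = (41702.4, 283540.8, -185032).
So ∂z/∂x = −n_x/n_z = 0.22538 and ∂z/∂y = −n_y/n_z = 1.53239.
Unit vector along 145° is (sin 145°, cos 145°) = (0.5736, -0.8192).
Slope in that direction = a·(0.5736) + b·(-0.8192) = −1.12599.
Apparent dip = arctan|1.12599| = 48.4° (true dip is 57.2°, so apparent ≤ true as expected).

48.4°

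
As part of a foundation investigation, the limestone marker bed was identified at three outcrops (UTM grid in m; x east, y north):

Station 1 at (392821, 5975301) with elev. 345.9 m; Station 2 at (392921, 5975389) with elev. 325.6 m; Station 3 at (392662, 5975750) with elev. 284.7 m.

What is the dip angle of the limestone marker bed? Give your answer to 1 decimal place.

9.7°

Two edge vectors: Station 1→Station 2 = (100, 88, -20.3), Station 1→Station 3 = (-159, 449, -61.2).
Normal n = (Station 1→Station 2) × (Station 1→Station 3) = (3729.1, 9347.7, 58892).
So ∂z/∂x = −n_x/n_z = −0.06332 and ∂z/∂y = −n_y/n_z = −0.15873.
Gradient magnitude |∇z| = √(a² + b²) = √(0.00401 + 0.02519) = 0.17089.
True dip = arctan(0.17089) = 9.7°, dipping toward NNE (azimuth ≈ 022°).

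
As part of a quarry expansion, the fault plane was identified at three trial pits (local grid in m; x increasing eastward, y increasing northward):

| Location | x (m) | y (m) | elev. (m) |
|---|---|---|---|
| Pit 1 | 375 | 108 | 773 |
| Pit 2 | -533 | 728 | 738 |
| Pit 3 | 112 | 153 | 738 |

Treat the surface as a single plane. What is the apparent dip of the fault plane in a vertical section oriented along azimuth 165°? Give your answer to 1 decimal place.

7.7°

Two edge vectors: Pit 1→Pit 2 = (-908, 620, -35), Pit 1→Pit 3 = (-263, 45, -35).
Normal n = (Pit 1→Pit 2) × (Pit 1→Pit 3) = (-20125, -22575, 122200).
So ∂z/∂x = −n_x/n_z = 0.16469 and ∂z/∂y = −n_y/n_z = 0.18474.
Unit vector along 165° is (sin 165°, cos 165°) = (0.2588, -0.9659).
Slope in that direction = a·(0.2588) + b·(-0.9659) = −0.13582.
Apparent dip = arctan|0.13582| = 7.7° (true dip is 13.9°, so apparent ≤ true as expected).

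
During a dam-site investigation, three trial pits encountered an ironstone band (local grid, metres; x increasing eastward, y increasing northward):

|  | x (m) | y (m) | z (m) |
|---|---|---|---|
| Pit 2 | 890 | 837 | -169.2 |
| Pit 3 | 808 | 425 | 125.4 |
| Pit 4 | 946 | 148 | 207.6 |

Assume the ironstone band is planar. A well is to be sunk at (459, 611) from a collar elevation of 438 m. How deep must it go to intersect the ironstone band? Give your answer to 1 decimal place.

214.0 m

Let the plane be z = a·x + b·y + c.
Pit 3−Pit 2: −82a − 412b = 294.6;  Pit 4−Pit 2: 56a − 689b = 376.8.
Solving gives a = −0.59995, b = −0.59564.
Then c = -169.2 − a·890 − b·837 = 863.31.
At (459, 611): z_contact = −275.38 − 363.94 + 863.31 = 223.99 m.
Depth below ground = 438 − 223.99 = 214.0 m.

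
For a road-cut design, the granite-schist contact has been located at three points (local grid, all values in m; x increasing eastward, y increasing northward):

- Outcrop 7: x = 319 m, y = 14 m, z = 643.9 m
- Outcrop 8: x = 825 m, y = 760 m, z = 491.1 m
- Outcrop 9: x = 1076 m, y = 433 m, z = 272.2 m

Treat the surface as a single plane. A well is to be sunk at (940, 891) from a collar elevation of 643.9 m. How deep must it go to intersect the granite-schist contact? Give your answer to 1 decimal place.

Let the plane be z = a·x + b·y + c.
Outcrop 8−Outcrop 7: 506a + 746b = −152.8;  Outcrop 9−Outcrop 7: 757a + 419b = −371.7.
Solving gives a = −0.604650, b = 0.205299.
Then c = 643.9 − a·319 − b·14 = 833.91.
At (940, 891): z_contact = −568.37 + 182.92 + 833.91 = 448.46 m.
Depth below ground = 643.9 − 448.46 = 195.4 m.

195.4 m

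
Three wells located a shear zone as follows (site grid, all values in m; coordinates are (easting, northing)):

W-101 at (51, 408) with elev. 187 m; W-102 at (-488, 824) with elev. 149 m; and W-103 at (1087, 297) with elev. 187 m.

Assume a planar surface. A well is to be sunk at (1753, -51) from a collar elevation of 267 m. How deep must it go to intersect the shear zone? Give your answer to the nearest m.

51 m

Let the plane be z = a·E + b·N + c.
W-102−W-101: −539a + 416b = −38;  W-103−W-101: 1036a − 111b = 0.
Solving gives a = −0.01136, b = −0.10607.
Then c = 187 − a·51 − b·408 = 230.86.
At (1753, -51): z_contact = −19.9 + 5.4 + 230.86 = 216.3 m.
Depth below ground = 267 − 216.3 = 51 m.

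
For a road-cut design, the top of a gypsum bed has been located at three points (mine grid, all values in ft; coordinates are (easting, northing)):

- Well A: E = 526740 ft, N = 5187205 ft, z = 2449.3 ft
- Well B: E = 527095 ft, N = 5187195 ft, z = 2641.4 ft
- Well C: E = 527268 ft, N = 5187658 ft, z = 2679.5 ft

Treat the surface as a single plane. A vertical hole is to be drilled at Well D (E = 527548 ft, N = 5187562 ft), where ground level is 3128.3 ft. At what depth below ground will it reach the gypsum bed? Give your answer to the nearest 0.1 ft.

Let the plane be z = a·E + b·N + c.
Well B−Well A: 355a − 10b = 192.1;  Well C−Well A: 528a + 453b = 230.2.
Solving gives a = 0.537784400, b = −0.118653782.
Then c = 2449.3 − a·526740 − b·5187205 = 334658.24.
At (527548, 5187562): z_contact = 283707.08 − 615523.85 + 334658.24 = 2841.47 ft.
Depth below ground = 3128.3 − 2841.47 = 286.8 ft.

286.8 ft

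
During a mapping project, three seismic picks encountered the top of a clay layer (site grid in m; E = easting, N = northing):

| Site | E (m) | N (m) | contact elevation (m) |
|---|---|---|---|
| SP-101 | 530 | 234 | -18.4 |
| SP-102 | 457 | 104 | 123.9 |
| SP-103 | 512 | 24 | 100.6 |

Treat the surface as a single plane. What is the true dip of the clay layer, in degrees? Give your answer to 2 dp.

Let the plane be z = a·E + b·N + c.
SP-102−SP-101: −73a − 130b = 142.3;  SP-103−SP-101: −18a − 210b = 119.
Solving gives a = −1.10955, b = −0.47156.
Gradient magnitude |∇z| = √(a² + b²) = √(1.23109 + 0.22237) = 1.20560.
True dip = arctan(1.20560) = 50.33°, dipping toward ENE (azimuth ≈ 067°).

50.33°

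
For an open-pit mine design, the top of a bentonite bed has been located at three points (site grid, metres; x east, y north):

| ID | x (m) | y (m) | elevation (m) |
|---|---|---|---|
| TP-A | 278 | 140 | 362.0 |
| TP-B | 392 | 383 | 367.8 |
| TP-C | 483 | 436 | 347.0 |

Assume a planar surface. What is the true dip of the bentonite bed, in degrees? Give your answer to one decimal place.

20.8°

Let the plane be z = a·x + b·y + c.
TP-B−TP-A: 114a + 243b = 5.8;  TP-C−TP-A: 205a + 296b = −15.
Solving gives a = −0.33363, b = 0.18039.
Gradient magnitude |∇z| = √(a² + b²) = √(0.11131 + 0.03254) = 0.37928.
True dip = arctan(0.37928) = 20.8°, dipping toward ESE (azimuth ≈ 118°).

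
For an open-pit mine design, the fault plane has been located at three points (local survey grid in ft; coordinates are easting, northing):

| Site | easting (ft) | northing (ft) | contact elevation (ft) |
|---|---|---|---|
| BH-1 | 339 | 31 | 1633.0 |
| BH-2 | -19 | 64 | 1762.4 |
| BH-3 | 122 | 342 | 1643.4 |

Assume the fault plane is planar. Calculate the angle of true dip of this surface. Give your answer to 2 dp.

Let the plane be z = a·easting + b·northing + c.
BH-2−BH-1: −358a + 33b = 129.4;  BH-3−BH-1: −217a + 311b = 10.4.
Solving gives a = −0.38300, b = −0.23380.
Gradient magnitude |∇z| = √(a² + b²) = √(0.14669 + 0.05466) = 0.44873.
True dip = arctan(0.44873) = 24.17°, dipping toward ENE (azimuth ≈ 059°).

24.17°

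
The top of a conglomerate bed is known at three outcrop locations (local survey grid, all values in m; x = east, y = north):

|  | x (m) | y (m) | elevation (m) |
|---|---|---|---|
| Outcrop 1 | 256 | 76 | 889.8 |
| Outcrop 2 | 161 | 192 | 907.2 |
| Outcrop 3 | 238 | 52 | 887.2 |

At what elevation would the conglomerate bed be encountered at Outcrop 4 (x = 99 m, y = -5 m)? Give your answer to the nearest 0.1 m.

Let the plane be z = a·x + b·y + c.
Outcrop 2−Outcrop 1: −95a + 116b = 17.4;  Outcrop 3−Outcrop 1: −18a − 24b = −2.6.
Solving gives a = −0.02656, b = 0.12825.
Then c = 889.8 − a·256 − b·76 = 886.85.
At (99, -5): z = −2.6 − 0.6 + 886.85 = 883.6 m.

883.6 m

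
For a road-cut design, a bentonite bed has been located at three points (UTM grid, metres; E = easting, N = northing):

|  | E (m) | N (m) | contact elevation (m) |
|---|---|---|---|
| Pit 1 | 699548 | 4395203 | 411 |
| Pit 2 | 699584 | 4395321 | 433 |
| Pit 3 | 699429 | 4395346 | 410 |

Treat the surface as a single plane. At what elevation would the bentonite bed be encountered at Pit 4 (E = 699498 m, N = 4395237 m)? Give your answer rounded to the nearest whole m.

407 m

Let the plane be z = a·E + b·N + c.
Pit 2−Pit 1: 36a + 118b = 22;  Pit 3−Pit 1: −119a + 143b = −1.
Solving gives a = 0.17008859, b = 0.13454924.
Then c = 411 − a·699548 − b·4395203 = −709945.37.
At (699498, 4395237): z = 118976.6 + 591375.8 − 709945.37 = 407.1 m.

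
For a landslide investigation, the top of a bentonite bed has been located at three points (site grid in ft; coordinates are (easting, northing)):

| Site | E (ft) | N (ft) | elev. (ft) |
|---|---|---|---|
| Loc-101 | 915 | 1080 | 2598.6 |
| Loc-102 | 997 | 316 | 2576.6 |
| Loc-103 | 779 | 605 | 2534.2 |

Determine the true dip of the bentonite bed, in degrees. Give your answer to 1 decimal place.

15.5°

Let the plane be z = a·E + b·N + c.
Loc-102−Loc-101: 82a − 764b = −22;  Loc-103−Loc-101: −136a − 475b = −64.4.
Solving gives a = 0.27127, b = 0.05791.
Gradient magnitude |∇z| = √(a² + b²) = √(0.07359 + 0.00335) = 0.27738.
True dip = arctan(0.27738) = 15.5°, dipping toward WSW (azimuth ≈ 258°).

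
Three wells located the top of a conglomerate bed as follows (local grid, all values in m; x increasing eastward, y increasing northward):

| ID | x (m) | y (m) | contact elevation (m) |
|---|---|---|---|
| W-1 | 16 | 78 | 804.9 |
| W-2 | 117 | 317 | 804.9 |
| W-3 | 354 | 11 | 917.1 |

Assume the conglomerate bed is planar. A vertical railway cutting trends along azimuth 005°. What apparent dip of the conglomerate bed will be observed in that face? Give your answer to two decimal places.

Two edge vectors: W-1→W-2 = (101, 239, 0), W-1→W-3 = (338, -67, 112.2).
Normal n = (W-1→W-2) × (W-1→W-3) = (26815.8, -11332.2, -87549).
So ∂z/∂x = −n_x/n_z = 0.30629 and ∂z/∂y = −n_y/n_z = −0.12944.
Unit vector along 005° is (sin 5°, cos 5°) = (0.0872, 0.9962).
Slope in that direction = a·(0.0872) + b·(0.9962) = −0.10225.
Apparent dip = arctan|0.10225| = 5.84° (true dip is 18.4°, so apparent ≤ true as expected).

5.84°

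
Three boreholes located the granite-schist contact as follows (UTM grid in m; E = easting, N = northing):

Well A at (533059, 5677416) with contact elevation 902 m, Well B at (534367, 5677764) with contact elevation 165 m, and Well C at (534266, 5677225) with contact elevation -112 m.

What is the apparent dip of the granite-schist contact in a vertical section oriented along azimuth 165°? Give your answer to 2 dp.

Let the plane be z = a·E + b·N + c.
Well B−Well A: 1308a + 348b = −737;  Well C−Well A: 1207a − 191b = −1014.
Solving gives a = −0.73692, b = 0.65200.
Unit vector along 165° is (sin 165°, cos 165°) = (0.2588, -0.9659).
Slope in that direction = a·(0.2588) + b·(-0.9659) = −0.82052.
Apparent dip = arctan|0.82052| = 39.37° (true dip is 44.5°, so apparent ≤ true as expected).

39.37°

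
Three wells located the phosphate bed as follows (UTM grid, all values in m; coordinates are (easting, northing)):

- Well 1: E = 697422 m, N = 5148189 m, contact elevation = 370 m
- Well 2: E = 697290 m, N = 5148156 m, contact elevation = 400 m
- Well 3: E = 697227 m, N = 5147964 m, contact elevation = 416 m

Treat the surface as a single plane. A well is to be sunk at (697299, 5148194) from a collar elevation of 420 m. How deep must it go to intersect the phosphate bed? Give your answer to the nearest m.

Let the plane be z = a·E + b·N + c.
Well 2−Well 1: −132a − 33b = 30;  Well 3−Well 1: −195a − 225b = 46.
Solving gives a = −0.22488717, b = −0.00954223.
Then c = 370 − a·697422 − b·5148189 = 206336.47.
At (697299, 5148194): z_contact = −156813.6 − 49125.3 + 206336.47 = 397.6 m.
Depth below ground = 420 − 397.6 = 22 m.

22 m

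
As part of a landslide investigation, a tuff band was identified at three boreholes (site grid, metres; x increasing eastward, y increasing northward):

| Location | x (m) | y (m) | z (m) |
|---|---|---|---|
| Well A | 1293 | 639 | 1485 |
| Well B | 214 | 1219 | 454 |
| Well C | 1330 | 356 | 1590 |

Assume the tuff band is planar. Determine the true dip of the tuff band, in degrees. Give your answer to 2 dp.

Let the plane be z = a·x + b·y + c.
Well B−Well A: −1079a + 580b = −1031;  Well C−Well A: 37a − 283b = 105.
Solving gives a = 0.81323, b = −0.26470.
Gradient magnitude |∇z| = √(a² + b²) = √(0.66134 + 0.07007) = 0.85522.
True dip = arctan(0.85522) = 40.54°, dipping toward WNW (azimuth ≈ 288°).

40.54°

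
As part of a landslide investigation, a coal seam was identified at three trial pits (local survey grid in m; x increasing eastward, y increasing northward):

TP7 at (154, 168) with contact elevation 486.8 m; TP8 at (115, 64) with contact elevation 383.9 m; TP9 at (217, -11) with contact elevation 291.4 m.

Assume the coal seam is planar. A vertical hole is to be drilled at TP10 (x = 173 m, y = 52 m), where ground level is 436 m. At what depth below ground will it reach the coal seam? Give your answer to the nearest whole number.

Two edge vectors: TP7→TP8 = (-39, -104, -102.9), TP7→TP9 = (63, -179, -195.4).
Normal n = (TP7→TP8) × (TP7→TP9) = (1902.5, -14103.3, 13533).
So ∂z/∂x = −n_x/n_z = −0.14058 and ∂z/∂y = −n_y/n_z = 1.04214.
Intercept c from TP7: 486.8 + 21.65 − 175.08 = 333.37.
At (173, 52): z_contact = −24.3 + 54.2 + 333.37 = 363.2 m.
Depth below ground = 436 − 363.2 = 73 m.

73 m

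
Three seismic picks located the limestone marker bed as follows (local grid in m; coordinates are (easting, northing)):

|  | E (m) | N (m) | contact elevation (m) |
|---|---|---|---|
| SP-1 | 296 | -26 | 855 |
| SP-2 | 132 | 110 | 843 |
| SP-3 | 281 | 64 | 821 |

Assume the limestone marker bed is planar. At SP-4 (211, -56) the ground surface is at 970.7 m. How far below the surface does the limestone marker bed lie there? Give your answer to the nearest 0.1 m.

Let the plane be z = a·E + b·N + c.
SP-2−SP-1: −164a + 136b = −12;  SP-3−SP-1: −15a + 90b = −34.
Solving gives a = −0.27862, b = −0.42421.
Then c = 855 − a·296 − b·-26 = 926.44.
At (211, -56): z_contact = −58.79 + 23.76 + 926.44 = 891.41 m.
Depth below ground = 970.7 − 891.41 = 79.3 m.

79.3 m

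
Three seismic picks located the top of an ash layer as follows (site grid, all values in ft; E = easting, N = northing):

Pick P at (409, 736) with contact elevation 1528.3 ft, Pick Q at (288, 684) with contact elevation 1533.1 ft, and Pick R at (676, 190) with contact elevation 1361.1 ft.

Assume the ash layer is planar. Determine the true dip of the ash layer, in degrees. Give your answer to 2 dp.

15.43°

Let the plane be z = a·E + b·N + c.
Pick Q−Pick P: −121a − 52b = 4.8;  Pick R−Pick P: 267a − 546b = −167.2.
Solving gives a = −0.14153, b = 0.23702.
Gradient magnitude |∇z| = √(a² + b²) = √(0.02003 + 0.05618) = 0.27606.
True dip = arctan(0.27606) = 15.43°, dipping toward SSE (azimuth ≈ 149°).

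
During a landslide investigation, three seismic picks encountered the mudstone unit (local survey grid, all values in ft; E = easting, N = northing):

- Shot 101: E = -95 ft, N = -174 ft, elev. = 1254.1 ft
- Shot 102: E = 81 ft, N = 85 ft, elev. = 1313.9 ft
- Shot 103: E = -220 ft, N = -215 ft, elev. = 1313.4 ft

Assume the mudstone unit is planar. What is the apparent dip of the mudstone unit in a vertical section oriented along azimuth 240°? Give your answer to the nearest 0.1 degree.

14.4°

Let the plane be z = a·E + b·N + c.
Shot 102−Shot 101: 176a + 259b = 59.8;  Shot 103−Shot 101: −125a − 41b = 59.3.
Solving gives a = −0.70792, b = 0.71194.
Unit vector along 240° is (sin 240°, cos 240°) = (-0.8660, -0.5000).
Slope in that direction = a·(-0.8660) + b·(-0.5000) = 0.25710.
Apparent dip = arctan|0.25710| = 14.4° (true dip is 45.1°, so apparent ≤ true as expected).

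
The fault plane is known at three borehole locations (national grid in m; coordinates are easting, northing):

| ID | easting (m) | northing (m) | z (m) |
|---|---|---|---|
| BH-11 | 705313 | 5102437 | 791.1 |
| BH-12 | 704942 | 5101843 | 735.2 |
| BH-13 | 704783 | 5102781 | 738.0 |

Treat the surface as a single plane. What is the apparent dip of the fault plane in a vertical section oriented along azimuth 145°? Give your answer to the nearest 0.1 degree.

2.7°

Two edge vectors: BH-11→BH-12 = (-371, -594, -55.9), BH-11→BH-13 = (-530, 344, -53.1).
Normal n = (BH-11→BH-12) × (BH-11→BH-13) = (50771, 9926.9, -442444).
So ∂z/∂easting = −n_x/n_z = 0.11475 and ∂z/∂northing = −n_y/n_z = 0.02244.
Unit vector along 145° is (sin 145°, cos 145°) = (0.5736, -0.8192).
Slope in that direction = a·(0.5736) + b·(-0.8192) = 0.04744.
Apparent dip = arctan|0.04744| = 2.7° (true dip is 6.7°, so apparent ≤ true as expected).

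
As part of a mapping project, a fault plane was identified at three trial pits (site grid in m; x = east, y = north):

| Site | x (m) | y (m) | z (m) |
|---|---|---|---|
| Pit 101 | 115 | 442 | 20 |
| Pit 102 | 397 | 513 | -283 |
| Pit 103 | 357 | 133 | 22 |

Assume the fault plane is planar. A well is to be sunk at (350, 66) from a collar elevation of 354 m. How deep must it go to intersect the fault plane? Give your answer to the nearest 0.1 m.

Two edge vectors: Pit 101→Pit 102 = (282, 71, -303), Pit 101→Pit 103 = (242, -309, 2).
Normal n = (Pit 101→Pit 102) × (Pit 101→Pit 103) = (-93485, -73890, -104320).
So ∂z/∂x = −n_x/n_z = −0.89614 and ∂z/∂y = −n_y/n_z = −0.70830.
Intercept c from Pit 101: 20 + 103.06 + 313.07 = 436.12.
At (350, 66): z_contact = −313.65 − 46.75 + 436.12 = 75.73 m.
Depth below ground = 354 − 75.73 = 278.3 m.

278.3 m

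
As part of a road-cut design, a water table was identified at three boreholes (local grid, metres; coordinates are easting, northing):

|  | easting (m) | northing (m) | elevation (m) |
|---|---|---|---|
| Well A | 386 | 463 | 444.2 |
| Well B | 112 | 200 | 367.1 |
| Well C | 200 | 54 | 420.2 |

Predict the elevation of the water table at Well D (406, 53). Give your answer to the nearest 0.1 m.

502.6 m

Let the plane be z = a·easting + b·northing + c.
Well B−Well A: −274a − 263b = −77.1;  Well C−Well A: −186a − 409b = −24.
Solving gives a = 0.39941, b = −0.12296.
Then c = 444.2 − a·386 − b·463 = 346.96.
At (406, 53): z = 162.2 − 6.5 + 346.96 = 502.6 m.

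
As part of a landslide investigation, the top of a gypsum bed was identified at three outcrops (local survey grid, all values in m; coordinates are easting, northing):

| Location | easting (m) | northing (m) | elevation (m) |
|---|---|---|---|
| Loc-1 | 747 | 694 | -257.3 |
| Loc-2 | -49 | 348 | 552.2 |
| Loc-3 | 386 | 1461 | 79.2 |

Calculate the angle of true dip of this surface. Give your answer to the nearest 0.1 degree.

Let the plane be z = a·easting + b·northing + c.
Loc-2−Loc-1: −796a − 346b = 809.5;  Loc-3−Loc-1: −361a + 767b = 336.5.
Solving gives a = −1.00255, b = −0.03314.
Gradient magnitude |∇z| = √(a² + b²) = √(1.00511 + 0.00110) = 1.00310.
True dip = arctan(1.00310) = 45.1°, dipping toward E (azimuth ≈ 088°).

45.1°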